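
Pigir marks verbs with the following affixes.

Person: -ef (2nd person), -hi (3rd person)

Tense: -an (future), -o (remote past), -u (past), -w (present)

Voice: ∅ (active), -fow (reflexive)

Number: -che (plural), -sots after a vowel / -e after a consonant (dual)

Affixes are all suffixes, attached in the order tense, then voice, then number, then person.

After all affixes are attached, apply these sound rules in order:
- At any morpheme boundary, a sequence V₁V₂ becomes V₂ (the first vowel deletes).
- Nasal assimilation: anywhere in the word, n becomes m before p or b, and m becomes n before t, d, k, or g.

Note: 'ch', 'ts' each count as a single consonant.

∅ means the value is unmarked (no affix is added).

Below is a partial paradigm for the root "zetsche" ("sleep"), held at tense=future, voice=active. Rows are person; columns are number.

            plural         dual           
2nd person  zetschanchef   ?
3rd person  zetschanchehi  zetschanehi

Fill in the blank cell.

Attach tense future -an → zetschean.
voice = active: zero marking, form stays zetschean.
Attach number dual -e (after consonant 'n') → zetscheane.
Attach person 2nd person -ef → zetscheaneef.
Apply vowel deletion: zetscheaneef → zetschanef.
Nasal assimilation: no change.

zetschanef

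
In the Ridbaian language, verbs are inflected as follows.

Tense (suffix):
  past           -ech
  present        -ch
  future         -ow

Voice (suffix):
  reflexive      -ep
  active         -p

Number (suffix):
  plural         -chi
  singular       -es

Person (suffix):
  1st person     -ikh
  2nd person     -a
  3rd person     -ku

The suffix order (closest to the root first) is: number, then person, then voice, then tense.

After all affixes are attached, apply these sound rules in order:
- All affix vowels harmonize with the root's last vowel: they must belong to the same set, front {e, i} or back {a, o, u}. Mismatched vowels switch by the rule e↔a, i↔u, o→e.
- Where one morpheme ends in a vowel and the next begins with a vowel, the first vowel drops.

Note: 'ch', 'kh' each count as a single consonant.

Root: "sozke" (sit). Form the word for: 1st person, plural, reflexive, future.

Attach number plural -chi → sozkechi.
Attach person 1st person -ikh → sozkechiikh.
Attach voice reflexive -ep → sozkechiikhep.
Attach tense future -ow → sozkechiikhepow.
Apply vowel harmony: sozkechiikhepow → sozkechiikhepew.
Apply vowel deletion: sozkechiikhepew → sozkechikhepew.

sozkechikhepew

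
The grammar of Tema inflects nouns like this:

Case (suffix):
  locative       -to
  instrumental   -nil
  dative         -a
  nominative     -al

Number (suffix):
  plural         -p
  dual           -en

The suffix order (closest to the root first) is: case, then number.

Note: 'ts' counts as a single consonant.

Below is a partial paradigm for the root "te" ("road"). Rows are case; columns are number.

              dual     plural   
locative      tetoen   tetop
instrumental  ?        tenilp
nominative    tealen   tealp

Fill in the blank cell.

Attach case instrumental -nil → tenil.
Attach number dual -en → tenilen.

tenilen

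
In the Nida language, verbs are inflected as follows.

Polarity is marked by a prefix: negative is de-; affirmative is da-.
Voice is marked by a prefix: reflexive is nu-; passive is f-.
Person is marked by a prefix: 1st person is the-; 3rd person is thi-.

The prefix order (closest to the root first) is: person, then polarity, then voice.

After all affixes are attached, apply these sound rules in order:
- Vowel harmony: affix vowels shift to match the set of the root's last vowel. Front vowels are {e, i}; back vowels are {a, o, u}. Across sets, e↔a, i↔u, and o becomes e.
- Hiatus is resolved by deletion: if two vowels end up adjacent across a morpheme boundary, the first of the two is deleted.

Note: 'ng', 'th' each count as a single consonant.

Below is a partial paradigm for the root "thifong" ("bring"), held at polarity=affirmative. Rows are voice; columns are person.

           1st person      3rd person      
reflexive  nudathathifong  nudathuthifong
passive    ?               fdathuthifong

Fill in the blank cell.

Attach person 1st person the- → thethifong.
Attach polarity affirmative da- → dathethifong.
Attach voice passive f- → fdathethifong.
Apply vowel harmony: fdathethifong → fdathathifong.
Vowel deletion: no change.

fdathathifong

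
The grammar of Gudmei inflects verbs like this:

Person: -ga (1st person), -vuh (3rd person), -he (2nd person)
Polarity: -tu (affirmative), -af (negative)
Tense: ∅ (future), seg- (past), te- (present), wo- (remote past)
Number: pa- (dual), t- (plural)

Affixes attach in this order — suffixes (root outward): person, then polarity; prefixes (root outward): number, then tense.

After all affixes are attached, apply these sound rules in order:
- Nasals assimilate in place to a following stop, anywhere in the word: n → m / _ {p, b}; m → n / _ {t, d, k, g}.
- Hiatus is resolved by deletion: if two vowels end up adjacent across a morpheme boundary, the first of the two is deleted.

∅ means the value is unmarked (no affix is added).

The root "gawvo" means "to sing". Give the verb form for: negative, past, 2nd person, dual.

Attach person 2nd person -he → gawvohe.
Attach polarity negative -af → gawvoheaf.
Attach number dual pa- → pagawvoheaf.
Attach tense past seg- → segpagawvoheaf.
Nasal assimilation: no change.
Apply vowel deletion: segpagawvoheaf → segpagawvohaf.

segpagawvohaf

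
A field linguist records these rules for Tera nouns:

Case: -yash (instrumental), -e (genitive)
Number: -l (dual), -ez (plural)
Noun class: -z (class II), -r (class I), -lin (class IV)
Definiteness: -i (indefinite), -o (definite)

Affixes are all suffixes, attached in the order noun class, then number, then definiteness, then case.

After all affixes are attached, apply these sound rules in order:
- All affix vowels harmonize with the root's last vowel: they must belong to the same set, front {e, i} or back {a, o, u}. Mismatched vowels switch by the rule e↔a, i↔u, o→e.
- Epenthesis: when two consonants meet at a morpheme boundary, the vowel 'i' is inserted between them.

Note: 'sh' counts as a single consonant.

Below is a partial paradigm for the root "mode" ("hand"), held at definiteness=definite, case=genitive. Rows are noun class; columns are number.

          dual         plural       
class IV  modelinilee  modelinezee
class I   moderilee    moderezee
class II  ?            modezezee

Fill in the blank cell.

modezilee

Attach noun class class II -z → modez.
Attach number dual -l → modezl.
Attach definiteness definite -o → modezlo.
Attach case genitive -e → modezloe.
Apply vowel harmony: modezloe → modezlee.
Apply epenthesis: modezlee → modezilee.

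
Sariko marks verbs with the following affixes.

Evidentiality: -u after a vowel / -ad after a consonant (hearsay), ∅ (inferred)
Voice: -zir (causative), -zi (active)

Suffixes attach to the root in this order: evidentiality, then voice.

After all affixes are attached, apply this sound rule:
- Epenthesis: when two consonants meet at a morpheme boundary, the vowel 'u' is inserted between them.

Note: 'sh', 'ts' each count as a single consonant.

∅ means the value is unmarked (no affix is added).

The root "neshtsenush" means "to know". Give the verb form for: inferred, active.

neshtsenushuzi

evidentiality = inferred: zero marking, form stays neshtsenush.
Attach voice active -zi → neshtsenushzi.
Apply epenthesis: neshtsenushzi → neshtsenushuzi.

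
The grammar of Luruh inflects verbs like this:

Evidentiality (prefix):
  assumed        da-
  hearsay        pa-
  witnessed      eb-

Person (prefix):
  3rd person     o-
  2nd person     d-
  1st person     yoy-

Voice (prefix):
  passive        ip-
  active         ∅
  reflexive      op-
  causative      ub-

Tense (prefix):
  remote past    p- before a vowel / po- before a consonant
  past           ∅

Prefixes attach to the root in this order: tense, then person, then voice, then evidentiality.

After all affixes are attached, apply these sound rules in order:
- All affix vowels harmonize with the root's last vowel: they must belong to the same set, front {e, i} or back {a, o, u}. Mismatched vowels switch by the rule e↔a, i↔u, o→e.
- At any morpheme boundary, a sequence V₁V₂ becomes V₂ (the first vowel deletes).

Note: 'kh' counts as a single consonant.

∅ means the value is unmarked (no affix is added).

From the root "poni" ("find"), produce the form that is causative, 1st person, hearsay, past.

pibyeyponi

tense = past: zero marking, form stays poni.
Attach person 1st person yoy- → yoyponi.
Attach voice causative ub- → ubyoyponi.
Attach evidentiality hearsay pa- → paubyoyponi.
Apply vowel harmony: paubyoyponi → peibyeyponi.
Apply vowel deletion: peibyeyponi → pibyeyponi.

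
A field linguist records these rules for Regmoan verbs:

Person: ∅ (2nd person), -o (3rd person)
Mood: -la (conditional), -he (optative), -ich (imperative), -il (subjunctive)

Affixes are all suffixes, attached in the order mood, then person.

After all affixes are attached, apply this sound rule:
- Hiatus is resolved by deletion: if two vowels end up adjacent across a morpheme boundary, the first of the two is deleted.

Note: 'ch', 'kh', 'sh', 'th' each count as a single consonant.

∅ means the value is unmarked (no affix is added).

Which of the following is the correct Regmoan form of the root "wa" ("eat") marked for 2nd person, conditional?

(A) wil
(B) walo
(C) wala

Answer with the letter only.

Attach mood conditional -la → wala.
person = 2nd person: zero marking, form stays wala.
Vowel deletion: no change.
So the correct form is wala, option (C).
(B) walo is wrong: it uses 3rd person instead of 2nd person for person.
(A) wil is wrong: it uses subjunctive instead of conditional for mood.

C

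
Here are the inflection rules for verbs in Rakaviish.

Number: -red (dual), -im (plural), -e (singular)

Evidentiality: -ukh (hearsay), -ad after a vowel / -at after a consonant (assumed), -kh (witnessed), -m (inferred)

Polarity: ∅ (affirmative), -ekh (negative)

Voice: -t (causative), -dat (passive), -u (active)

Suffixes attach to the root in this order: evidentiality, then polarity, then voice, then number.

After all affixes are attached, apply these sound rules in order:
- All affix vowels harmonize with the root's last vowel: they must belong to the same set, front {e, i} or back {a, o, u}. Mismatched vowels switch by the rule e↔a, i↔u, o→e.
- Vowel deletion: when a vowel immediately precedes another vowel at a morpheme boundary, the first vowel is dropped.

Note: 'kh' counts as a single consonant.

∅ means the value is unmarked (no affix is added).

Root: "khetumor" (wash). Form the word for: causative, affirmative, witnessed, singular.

Attach evidentiality witnessed -kh → khetumorkh.
polarity = affirmative: zero marking, form stays khetumorkh.
Attach voice causative -t → khetumorkht.
Attach number singular -e → khetumorkhte.
Apply vowel harmony: khetumorkhte → khetumorkhta.
Vowel deletion: no change.

khetumorkhta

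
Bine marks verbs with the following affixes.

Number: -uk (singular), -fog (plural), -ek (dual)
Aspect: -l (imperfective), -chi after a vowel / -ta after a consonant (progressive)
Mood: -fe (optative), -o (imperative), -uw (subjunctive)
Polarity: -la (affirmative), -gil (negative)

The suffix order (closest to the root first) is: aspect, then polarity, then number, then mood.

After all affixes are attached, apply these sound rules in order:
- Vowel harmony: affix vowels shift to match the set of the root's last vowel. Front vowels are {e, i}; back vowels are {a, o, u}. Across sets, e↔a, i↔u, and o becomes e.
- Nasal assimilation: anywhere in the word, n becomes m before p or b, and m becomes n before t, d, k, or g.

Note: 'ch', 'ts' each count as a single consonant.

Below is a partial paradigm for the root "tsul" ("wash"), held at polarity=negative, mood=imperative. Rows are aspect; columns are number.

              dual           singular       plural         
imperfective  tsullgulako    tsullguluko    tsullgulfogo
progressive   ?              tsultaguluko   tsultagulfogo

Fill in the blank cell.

tsultagulako

Attach aspect progressive -ta (after consonant 'l') → tsulta.
Attach polarity negative -gil → tsultagil.
Attach number dual -ek → tsultagilek.
Attach mood imperative -o → tsultagileko.
Apply vowel harmony: tsultagileko → tsultagulako.
Nasal assimilation: no change.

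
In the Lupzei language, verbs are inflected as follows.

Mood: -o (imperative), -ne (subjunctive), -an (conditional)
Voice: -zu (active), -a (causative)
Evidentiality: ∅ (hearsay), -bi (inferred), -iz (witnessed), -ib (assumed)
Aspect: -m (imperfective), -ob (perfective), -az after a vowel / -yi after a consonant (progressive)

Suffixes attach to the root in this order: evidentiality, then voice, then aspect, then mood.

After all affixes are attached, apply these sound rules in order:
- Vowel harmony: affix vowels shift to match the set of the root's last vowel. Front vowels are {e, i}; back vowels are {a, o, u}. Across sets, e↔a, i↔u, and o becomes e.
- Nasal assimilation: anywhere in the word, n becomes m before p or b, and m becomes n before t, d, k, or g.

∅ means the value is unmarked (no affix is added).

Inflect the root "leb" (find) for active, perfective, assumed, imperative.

lebibziebe

Attach evidentiality assumed -ib → lebib.
Attach voice active -zu → lebibzu.
Attach aspect perfective -ob → lebibzuob.
Attach mood imperative -o → lebibzuobo.
Apply vowel harmony: lebibzuobo → lebibziebe.
Nasal assimilation: no change.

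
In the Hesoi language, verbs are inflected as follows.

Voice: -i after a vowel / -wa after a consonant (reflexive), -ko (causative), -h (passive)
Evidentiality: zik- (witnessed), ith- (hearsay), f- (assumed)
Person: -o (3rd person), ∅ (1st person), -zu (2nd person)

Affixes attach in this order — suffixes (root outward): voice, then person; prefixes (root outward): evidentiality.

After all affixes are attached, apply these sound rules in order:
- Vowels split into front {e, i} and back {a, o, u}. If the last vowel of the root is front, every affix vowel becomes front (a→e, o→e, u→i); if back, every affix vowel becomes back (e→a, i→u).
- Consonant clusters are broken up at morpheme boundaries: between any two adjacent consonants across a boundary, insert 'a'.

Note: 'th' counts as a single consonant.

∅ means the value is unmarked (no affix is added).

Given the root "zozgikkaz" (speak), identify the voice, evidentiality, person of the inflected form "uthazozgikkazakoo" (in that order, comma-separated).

Segment: ith-zozgikkaz-ko-o.
voice: -ko → causative.
evidentiality: ith- → hearsay.
person: -o → 3rd person.

causative, hearsay, 3rd person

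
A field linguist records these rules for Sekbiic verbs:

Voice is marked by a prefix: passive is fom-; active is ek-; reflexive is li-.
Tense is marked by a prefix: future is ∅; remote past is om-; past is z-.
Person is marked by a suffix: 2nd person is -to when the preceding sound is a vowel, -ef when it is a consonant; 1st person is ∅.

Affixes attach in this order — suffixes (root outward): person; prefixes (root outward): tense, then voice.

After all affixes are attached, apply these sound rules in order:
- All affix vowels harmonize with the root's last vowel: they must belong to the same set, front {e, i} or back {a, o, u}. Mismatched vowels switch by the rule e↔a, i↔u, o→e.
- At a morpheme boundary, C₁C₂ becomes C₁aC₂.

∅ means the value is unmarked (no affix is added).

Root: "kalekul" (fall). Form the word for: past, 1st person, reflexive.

luzakalekul

Attach tense past z- → zkalekul.
person = 1st person: zero marking, form stays zkalekul.
Attach voice reflexive li- → lizkalekul.
Apply vowel harmony: lizkalekul → luzkalekul.
Apply epenthesis: luzkalekul → luzakalekul.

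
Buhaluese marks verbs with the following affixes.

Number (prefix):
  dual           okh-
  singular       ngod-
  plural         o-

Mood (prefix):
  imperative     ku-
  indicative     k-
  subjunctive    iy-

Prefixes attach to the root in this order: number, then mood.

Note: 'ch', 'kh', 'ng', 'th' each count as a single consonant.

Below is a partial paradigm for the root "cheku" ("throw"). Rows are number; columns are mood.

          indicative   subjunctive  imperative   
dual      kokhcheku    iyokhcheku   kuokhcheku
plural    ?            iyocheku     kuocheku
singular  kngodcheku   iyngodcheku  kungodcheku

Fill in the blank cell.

kocheku

Attach number plural o- → ocheku.
Attach mood indicative k- → kocheku.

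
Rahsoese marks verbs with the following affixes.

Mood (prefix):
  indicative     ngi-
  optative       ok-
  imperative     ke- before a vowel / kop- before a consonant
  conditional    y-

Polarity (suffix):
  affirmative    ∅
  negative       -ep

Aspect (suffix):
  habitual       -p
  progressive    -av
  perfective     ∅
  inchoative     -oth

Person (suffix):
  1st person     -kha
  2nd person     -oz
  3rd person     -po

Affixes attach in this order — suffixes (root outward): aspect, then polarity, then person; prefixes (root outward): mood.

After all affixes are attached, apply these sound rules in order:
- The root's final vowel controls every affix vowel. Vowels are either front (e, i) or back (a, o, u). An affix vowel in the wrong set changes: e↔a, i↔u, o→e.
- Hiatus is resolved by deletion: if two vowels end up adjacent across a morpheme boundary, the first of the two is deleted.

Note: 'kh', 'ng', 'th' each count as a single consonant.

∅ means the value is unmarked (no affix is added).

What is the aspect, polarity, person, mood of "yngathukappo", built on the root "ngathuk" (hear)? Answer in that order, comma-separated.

Segment: y-ngathuk-ep-po.
aspect: ∅ → perfective.
polarity: -ep → negative.
person: -po → 3rd person.
mood: y- → conditional.

perfective, negative, 3rd person, conditional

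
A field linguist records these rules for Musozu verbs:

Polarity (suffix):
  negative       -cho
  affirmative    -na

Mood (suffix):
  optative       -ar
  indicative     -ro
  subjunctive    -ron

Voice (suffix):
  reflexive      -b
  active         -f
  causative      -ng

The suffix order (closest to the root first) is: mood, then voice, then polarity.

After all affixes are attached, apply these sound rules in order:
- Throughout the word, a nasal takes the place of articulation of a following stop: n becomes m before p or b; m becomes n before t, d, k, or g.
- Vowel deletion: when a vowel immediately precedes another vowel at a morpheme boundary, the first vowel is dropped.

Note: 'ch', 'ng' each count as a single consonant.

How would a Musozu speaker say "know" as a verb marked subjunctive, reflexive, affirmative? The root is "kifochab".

Attach mood subjunctive -ron → kifochabron.
Attach voice reflexive -b → kifochabronb.
Attach polarity affirmative -na → kifochabronbna.
Apply nasal assimilation: kifochabronbna → kifochabrombna.
Vowel deletion: no change.

kifochabrombna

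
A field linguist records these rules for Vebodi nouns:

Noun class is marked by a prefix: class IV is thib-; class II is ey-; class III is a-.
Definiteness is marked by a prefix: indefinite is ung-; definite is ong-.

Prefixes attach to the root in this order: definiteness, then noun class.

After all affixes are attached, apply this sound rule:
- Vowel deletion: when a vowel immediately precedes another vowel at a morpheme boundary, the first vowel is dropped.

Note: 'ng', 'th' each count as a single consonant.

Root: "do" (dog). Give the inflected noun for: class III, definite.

Attach definiteness definite ong- → ongdo.
Attach noun class class III a- → aongdo.
Apply vowel deletion: aongdo → ongdo.

ongdo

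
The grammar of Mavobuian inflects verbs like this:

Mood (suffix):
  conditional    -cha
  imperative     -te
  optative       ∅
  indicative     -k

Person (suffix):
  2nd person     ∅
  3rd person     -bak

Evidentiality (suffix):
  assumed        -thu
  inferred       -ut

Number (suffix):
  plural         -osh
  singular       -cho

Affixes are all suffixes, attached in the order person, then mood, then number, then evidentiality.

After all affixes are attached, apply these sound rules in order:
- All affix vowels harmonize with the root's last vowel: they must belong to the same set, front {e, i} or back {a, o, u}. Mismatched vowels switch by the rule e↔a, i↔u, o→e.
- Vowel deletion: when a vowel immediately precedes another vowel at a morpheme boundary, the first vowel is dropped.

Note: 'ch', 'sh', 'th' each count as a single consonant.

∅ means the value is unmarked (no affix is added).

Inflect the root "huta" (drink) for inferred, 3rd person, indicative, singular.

Attach person 3rd person -bak → hutabak.
Attach mood indicative -k → hutabakk.
Attach number singular -cho → hutabakkcho.
Attach evidentiality inferred -ut → hutabakkchout.
Vowel harmony: no change.
Apply vowel deletion: hutabakkchout → hutabakkchut.

hutabakkchut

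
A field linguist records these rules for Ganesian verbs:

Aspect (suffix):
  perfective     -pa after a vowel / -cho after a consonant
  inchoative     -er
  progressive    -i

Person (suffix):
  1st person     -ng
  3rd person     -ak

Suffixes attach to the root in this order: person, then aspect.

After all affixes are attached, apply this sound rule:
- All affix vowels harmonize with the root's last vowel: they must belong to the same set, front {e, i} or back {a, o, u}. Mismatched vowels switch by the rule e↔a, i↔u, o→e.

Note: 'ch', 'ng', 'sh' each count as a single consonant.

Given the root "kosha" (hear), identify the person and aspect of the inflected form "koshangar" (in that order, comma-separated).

Segment: kosha-ng-er.
person: -ng → 1st person.
aspect: -er → inchoative.

1st person, inchoative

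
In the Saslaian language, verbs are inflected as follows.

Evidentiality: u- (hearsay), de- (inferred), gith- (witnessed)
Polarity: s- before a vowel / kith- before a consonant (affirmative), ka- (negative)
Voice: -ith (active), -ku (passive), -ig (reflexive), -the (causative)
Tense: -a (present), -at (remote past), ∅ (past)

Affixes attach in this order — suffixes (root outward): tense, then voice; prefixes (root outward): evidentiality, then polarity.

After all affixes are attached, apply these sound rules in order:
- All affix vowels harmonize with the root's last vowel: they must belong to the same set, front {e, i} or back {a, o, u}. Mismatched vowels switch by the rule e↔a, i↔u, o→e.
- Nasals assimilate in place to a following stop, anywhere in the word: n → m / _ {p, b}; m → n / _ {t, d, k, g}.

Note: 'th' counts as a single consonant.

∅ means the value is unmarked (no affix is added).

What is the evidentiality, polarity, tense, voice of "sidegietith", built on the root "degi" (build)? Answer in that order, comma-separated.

hearsay, affirmative, remote past, active

Segment: s-u-degi-at-ith.
evidentiality: u- → hearsay.
polarity: s/kith- → affirmative.
tense: -at → remote past.
voice: -ith → active.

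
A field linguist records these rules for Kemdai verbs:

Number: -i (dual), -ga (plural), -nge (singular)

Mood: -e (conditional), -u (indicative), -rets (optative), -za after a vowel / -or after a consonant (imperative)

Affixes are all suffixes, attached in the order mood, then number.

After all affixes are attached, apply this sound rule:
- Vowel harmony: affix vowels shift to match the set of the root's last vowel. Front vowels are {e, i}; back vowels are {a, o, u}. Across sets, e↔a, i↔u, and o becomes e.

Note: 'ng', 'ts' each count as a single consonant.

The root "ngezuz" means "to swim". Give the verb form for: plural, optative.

ngezuzratsga

Attach mood optative -rets → ngezuzrets.
Attach number plural -ga → ngezuzretsga.
Apply vowel harmony: ngezuzretsga → ngezuzratsga.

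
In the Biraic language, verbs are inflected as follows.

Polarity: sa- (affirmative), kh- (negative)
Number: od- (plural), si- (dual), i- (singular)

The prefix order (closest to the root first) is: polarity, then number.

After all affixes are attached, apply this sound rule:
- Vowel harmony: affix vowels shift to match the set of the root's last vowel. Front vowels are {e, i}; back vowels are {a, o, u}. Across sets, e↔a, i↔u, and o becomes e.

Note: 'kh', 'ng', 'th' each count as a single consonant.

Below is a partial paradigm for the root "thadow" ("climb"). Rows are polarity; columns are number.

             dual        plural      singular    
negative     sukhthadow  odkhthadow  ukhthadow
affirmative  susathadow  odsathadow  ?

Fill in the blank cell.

Attach polarity affirmative sa- → sathadow.
Attach number singular i- → isathadow.
Apply vowel harmony: isathadow → usathadow.

usathadow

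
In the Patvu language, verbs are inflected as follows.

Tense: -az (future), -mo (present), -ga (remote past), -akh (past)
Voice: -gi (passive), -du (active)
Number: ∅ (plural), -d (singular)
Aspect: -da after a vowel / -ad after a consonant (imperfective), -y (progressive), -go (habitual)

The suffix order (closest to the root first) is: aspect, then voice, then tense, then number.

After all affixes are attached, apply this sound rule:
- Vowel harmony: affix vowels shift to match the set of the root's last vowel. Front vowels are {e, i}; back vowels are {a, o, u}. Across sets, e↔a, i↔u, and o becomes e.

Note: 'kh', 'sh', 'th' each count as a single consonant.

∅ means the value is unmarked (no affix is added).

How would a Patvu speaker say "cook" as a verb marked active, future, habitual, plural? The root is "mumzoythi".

Attach aspect habitual -go → mumzoythigo.
Attach voice active -du → mumzoythigodu.
Attach tense future -az → mumzoythigoduaz.
number = plural: zero marking, form stays mumzoythigoduaz.
Apply vowel harmony: mumzoythigoduaz → mumzoythigediez.

mumzoythigediez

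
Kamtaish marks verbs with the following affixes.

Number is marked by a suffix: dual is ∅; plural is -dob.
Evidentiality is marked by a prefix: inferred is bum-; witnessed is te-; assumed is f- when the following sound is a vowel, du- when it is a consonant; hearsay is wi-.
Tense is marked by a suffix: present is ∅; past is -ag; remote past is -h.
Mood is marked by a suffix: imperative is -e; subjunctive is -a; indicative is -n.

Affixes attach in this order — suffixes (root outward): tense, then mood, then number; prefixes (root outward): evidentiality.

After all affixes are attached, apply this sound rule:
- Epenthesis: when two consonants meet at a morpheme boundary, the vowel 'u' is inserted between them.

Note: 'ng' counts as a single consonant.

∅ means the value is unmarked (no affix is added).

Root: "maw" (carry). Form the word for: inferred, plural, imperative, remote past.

bumumawuhedob

Attach tense remote past -h → mawh.
Attach mood imperative -e → mawhe.
Attach evidentiality inferred bum- → bummawhe.
Attach number plural -dob → bummawhedob.
Apply epenthesis: bummawhedob → bumumawuhedob.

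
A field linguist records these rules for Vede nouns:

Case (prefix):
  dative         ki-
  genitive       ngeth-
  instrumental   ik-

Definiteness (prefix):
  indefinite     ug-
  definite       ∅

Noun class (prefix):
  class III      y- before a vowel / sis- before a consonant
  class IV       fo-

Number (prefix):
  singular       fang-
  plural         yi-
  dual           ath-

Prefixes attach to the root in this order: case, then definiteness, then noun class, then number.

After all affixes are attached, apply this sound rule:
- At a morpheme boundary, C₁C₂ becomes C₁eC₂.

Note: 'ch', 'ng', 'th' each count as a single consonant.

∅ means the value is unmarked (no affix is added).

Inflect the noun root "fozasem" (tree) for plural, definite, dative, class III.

yisisekifozasem

Attach case dative ki- → kifozasem.
definiteness = definite: zero marking, form stays kifozasem.
Attach noun class class III sis- (before consonant 'k') → siskifozasem.
Attach number plural yi- → yisiskifozasem.
Apply epenthesis: yisiskifozasem → yisisekifozasem.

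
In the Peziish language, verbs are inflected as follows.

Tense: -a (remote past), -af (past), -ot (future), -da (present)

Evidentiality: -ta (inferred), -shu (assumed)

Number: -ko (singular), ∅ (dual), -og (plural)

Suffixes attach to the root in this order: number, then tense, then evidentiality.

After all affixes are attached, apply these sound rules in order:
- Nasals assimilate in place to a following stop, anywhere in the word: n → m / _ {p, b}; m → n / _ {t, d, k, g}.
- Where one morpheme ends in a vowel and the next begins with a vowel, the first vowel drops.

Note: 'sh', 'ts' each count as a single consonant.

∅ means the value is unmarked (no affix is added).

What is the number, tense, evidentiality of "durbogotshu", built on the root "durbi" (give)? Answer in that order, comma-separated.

plural, future, assumed

Segment: durbi-og-ot-shu.
number: -og → plural.
tense: -ot → future.
evidentiality: -shu → assumed.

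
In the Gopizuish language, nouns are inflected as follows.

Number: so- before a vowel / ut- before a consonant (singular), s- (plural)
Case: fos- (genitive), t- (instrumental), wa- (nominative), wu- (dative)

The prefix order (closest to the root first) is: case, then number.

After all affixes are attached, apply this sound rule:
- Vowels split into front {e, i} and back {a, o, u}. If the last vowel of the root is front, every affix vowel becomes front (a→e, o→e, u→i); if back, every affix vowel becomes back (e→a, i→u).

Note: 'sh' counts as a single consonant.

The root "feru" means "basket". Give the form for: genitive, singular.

utfosferu

Attach case genitive fos- → fosferu.
Attach number singular ut- (before consonant 'f') → utfosferu.
Vowel harmony: no change.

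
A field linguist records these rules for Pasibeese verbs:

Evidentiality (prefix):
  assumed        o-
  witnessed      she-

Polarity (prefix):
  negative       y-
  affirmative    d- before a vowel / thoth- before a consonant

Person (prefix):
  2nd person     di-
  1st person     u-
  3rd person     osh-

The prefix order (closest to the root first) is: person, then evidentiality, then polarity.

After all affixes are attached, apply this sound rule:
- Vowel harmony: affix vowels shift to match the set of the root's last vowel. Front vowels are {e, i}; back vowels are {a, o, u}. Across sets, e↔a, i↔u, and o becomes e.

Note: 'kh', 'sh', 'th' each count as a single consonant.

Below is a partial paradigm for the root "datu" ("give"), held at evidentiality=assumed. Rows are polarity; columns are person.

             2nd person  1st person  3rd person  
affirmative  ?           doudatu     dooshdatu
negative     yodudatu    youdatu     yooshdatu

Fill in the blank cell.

Attach person 2nd person di- → didatu.
Attach evidentiality assumed o- → odidatu.
Attach polarity affirmative d- (before vowel 'o') → dodidatu.
Apply vowel harmony: dodidatu → dodudatu.

dodudatu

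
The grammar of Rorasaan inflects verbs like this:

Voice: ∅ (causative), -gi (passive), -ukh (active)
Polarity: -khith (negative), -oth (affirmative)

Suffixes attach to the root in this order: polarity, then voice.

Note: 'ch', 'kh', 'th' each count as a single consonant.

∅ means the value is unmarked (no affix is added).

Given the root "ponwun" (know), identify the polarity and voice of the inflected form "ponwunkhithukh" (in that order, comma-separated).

negative, active

Segment: ponwun-khith-ukh.
polarity: -khith → negative.
voice: -ukh → active.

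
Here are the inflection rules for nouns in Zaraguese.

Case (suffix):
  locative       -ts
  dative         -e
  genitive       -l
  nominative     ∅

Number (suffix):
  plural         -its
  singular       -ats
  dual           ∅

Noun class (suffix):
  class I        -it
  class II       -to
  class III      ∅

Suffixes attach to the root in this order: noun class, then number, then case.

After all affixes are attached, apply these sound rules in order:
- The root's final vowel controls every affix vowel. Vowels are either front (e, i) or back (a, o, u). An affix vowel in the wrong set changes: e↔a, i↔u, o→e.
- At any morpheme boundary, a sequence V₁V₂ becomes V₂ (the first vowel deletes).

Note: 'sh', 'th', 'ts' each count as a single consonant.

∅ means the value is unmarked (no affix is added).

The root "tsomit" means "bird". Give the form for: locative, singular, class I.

tsomititetsts

Attach noun class class I -it → tsomitit.
Attach number singular -ats → tsomititats.
Attach case locative -ts → tsomititatsts.
Apply vowel harmony: tsomititatsts → tsomititetsts.
Vowel deletion: no change.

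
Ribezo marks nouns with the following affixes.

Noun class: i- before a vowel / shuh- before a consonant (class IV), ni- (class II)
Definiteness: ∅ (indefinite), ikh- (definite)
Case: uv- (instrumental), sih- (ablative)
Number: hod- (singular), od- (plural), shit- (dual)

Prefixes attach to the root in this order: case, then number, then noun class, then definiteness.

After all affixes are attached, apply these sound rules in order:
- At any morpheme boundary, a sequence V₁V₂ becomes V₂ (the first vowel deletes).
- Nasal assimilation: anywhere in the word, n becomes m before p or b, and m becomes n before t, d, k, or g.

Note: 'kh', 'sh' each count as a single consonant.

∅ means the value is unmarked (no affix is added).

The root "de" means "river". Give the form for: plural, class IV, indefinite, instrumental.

Attach case instrumental uv- → uvde.
Attach number plural od- → oduvde.
Attach noun class class IV i- (before vowel 'o') → ioduvde.
definiteness = indefinite: zero marking, form stays ioduvde.
Apply vowel deletion: ioduvde → oduvde.
Nasal assimilation: no change.

oduvde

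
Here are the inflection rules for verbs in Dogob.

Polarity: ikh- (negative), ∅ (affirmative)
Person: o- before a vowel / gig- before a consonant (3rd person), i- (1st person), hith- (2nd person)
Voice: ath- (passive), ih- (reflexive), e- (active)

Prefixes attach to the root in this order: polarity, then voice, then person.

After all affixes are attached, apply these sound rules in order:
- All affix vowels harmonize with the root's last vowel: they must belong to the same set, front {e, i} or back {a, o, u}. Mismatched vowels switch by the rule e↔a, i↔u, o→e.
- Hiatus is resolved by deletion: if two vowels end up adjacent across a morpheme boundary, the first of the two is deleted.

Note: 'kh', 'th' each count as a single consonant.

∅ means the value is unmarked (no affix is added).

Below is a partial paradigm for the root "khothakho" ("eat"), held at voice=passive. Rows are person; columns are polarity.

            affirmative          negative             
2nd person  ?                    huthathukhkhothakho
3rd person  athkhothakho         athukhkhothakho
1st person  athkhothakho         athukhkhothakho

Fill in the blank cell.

huthathkhothakho

polarity = affirmative: zero marking, form stays khothakho.
Attach voice passive ath- → athkhothakho.
Attach person 2nd person hith- → hithathkhothakho.
Apply vowel harmony: hithathkhothakho → huthathkhothakho.
Vowel deletion: no change.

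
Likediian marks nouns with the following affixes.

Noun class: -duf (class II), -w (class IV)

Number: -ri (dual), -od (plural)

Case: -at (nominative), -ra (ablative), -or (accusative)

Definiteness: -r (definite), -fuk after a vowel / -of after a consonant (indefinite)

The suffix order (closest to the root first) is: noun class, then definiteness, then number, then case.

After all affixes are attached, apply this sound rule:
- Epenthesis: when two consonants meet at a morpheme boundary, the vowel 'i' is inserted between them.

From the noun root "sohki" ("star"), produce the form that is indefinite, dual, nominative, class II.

Attach noun class class II -duf → sohkiduf.
Attach definiteness indefinite -of (after consonant 'f') → sohkidufof.
Attach number dual -ri → sohkidufofri.
Attach case nominative -at → sohkidufofriat.
Apply epenthesis: sohkidufofriat → sohkidufofiriat.

sohkidufofiriat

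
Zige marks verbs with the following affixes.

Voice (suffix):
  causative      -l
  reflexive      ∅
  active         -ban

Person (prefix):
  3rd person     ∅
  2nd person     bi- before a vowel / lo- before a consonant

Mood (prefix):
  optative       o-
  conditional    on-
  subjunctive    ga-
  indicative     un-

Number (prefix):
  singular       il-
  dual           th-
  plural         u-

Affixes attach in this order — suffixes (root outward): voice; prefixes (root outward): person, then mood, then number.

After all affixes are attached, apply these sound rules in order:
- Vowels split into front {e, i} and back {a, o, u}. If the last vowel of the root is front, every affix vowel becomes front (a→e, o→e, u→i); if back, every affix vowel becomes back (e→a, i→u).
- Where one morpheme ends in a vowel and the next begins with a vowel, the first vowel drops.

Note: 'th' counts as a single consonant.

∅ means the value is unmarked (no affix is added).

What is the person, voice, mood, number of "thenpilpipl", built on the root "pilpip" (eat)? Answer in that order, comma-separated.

Segment: th-on-pilpip-l.
person: ∅ → 3rd person.
voice: -l → causative.
mood: on- → conditional.
number: th- → dual.

3rd person, causative, conditional, dual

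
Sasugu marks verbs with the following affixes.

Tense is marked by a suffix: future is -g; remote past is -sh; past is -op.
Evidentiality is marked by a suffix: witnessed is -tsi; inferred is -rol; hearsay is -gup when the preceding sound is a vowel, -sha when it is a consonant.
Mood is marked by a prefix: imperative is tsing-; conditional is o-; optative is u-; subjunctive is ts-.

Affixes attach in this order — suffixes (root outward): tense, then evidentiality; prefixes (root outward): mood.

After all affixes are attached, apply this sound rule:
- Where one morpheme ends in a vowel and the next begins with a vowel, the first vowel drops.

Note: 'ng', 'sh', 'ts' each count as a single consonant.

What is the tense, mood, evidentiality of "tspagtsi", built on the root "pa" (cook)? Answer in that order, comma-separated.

Segment: ts-pa-g-tsi.
tense: -g → future.
mood: ts- → subjunctive.
evidentiality: -tsi → witnessed.

future, subjunctive, witnessed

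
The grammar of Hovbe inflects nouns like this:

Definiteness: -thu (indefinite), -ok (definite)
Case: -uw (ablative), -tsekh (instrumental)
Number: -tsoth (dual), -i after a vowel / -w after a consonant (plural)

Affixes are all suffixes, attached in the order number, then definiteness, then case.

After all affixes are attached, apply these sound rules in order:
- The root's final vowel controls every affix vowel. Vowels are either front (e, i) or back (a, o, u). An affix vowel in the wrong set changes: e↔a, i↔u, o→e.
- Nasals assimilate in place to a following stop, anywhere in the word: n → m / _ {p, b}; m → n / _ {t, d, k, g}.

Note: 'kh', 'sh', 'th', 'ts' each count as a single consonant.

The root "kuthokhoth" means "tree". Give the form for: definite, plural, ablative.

Attach number plural -w (after consonant 'th') → kuthokhothw.
Attach definiteness definite -ok → kuthokhothwok.
Attach case ablative -uw → kuthokhothwokuw.
Vowel harmony: no change.
Nasal assimilation: no change.

kuthokhothwokuw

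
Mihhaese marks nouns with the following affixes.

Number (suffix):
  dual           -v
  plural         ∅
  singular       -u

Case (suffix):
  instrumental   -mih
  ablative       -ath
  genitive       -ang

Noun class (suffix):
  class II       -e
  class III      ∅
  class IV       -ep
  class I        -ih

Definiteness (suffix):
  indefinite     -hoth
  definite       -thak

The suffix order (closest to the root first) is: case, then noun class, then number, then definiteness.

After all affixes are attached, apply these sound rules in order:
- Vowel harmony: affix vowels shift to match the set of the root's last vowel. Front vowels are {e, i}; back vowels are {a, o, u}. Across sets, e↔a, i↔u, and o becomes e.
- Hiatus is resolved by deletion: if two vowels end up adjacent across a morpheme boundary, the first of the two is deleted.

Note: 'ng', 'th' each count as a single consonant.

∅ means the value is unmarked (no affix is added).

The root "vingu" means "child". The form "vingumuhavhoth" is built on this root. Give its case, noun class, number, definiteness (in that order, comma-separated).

instrumental, class II, dual, indefinite

Segment: vingu-mih-e-v-hoth.
case: -mih → instrumental.
noun class: -e → class II.
number: -v → dual.
definiteness: -hoth → indefinite.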